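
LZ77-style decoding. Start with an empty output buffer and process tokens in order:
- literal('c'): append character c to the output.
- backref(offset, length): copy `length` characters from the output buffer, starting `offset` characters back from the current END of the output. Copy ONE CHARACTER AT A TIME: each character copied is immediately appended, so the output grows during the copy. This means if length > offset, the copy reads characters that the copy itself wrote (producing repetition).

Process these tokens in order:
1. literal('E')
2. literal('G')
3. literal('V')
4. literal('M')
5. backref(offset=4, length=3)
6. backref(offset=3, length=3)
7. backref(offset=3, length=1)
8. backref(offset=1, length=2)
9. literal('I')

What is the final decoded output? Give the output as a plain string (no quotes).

Token 1: literal('E'). Output: "E"
Token 2: literal('G'). Output: "EG"
Token 3: literal('V'). Output: "EGV"
Token 4: literal('M'). Output: "EGVM"
Token 5: backref(off=4, len=3). Copied 'EGV' from pos 0. Output: "EGVMEGV"
Token 6: backref(off=3, len=3). Copied 'EGV' from pos 4. Output: "EGVMEGVEGV"
Token 7: backref(off=3, len=1). Copied 'E' from pos 7. Output: "EGVMEGVEGVE"
Token 8: backref(off=1, len=2) (overlapping!). Copied 'EE' from pos 10. Output: "EGVMEGVEGVEEE"
Token 9: literal('I'). Output: "EGVMEGVEGVEEEI"

Answer: EGVMEGVEGVEEEI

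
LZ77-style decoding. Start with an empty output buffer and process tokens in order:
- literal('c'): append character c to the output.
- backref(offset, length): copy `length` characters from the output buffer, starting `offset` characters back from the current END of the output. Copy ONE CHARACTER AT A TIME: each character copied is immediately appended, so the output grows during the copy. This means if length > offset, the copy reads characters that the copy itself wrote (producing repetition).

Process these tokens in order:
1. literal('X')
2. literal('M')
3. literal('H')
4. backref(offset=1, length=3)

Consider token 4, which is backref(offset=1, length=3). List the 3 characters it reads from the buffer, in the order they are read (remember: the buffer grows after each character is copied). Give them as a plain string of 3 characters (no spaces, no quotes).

Answer: HHH

Derivation:
Token 1: literal('X'). Output: "X"
Token 2: literal('M'). Output: "XM"
Token 3: literal('H'). Output: "XMH"
Token 4: backref(off=1, len=3). Buffer before: "XMH" (len 3)
  byte 1: read out[2]='H', append. Buffer now: "XMHH"
  byte 2: read out[3]='H', append. Buffer now: "XMHHH"
  byte 3: read out[4]='H', append. Buffer now: "XMHHHH"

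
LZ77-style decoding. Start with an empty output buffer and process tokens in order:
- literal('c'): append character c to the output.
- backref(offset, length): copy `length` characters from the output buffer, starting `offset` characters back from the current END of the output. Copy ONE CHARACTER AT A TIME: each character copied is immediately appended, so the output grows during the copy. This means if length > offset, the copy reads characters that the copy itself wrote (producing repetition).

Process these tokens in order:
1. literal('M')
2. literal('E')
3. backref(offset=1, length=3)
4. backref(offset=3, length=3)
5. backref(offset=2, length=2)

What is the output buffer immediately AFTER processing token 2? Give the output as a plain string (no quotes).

Token 1: literal('M'). Output: "M"
Token 2: literal('E'). Output: "ME"

Answer: ME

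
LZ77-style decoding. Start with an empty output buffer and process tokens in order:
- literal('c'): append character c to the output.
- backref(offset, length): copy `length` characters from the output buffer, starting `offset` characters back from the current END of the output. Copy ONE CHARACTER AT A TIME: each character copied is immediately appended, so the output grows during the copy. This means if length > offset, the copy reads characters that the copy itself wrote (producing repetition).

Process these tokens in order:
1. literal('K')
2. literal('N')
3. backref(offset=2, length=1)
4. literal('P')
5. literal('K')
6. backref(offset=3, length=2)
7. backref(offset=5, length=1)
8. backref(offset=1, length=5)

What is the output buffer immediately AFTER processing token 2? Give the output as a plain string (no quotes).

Answer: KN

Derivation:
Token 1: literal('K'). Output: "K"
Token 2: literal('N'). Output: "KN"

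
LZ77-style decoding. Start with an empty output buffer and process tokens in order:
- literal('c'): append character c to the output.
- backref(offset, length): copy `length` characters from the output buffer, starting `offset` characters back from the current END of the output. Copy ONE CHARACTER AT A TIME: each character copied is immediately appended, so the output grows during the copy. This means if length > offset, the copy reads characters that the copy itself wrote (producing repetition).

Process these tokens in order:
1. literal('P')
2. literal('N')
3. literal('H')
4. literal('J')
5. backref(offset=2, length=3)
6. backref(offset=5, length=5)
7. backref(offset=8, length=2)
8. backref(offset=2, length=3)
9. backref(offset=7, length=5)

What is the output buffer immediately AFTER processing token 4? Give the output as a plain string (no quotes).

Token 1: literal('P'). Output: "P"
Token 2: literal('N'). Output: "PN"
Token 3: literal('H'). Output: "PNH"
Token 4: literal('J'). Output: "PNHJ"

Answer: PNHJ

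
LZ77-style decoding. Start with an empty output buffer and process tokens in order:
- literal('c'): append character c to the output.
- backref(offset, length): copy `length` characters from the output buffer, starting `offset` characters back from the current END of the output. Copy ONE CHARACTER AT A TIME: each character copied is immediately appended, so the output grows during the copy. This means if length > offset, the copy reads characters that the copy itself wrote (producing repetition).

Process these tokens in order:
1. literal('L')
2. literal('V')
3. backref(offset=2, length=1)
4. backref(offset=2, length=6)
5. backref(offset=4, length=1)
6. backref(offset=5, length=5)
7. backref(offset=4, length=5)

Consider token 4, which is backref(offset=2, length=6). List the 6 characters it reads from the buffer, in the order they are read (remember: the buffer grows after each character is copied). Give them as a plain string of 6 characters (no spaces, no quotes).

Answer: VLVLVL

Derivation:
Token 1: literal('L'). Output: "L"
Token 2: literal('V'). Output: "LV"
Token 3: backref(off=2, len=1). Copied 'L' from pos 0. Output: "LVL"
Token 4: backref(off=2, len=6). Buffer before: "LVL" (len 3)
  byte 1: read out[1]='V', append. Buffer now: "LVLV"
  byte 2: read out[2]='L', append. Buffer now: "LVLVL"
  byte 3: read out[3]='V', append. Buffer now: "LVLVLV"
  byte 4: read out[4]='L', append. Buffer now: "LVLVLVL"
  byte 5: read out[5]='V', append. Buffer now: "LVLVLVLV"
  byte 6: read out[6]='L', append. Buffer now: "LVLVLVLVL"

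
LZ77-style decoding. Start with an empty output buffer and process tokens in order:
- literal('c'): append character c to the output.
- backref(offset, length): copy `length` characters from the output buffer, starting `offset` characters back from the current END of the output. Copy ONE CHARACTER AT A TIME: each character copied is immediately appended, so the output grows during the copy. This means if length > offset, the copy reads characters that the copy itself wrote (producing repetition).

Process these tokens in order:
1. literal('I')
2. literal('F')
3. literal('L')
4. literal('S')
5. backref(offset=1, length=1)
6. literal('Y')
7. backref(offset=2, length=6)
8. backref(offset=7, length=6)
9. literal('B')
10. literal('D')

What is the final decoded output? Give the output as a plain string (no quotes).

Answer: IFLSSYSYSYSYYSYSYSBD

Derivation:
Token 1: literal('I'). Output: "I"
Token 2: literal('F'). Output: "IF"
Token 3: literal('L'). Output: "IFL"
Token 4: literal('S'). Output: "IFLS"
Token 5: backref(off=1, len=1). Copied 'S' from pos 3. Output: "IFLSS"
Token 6: literal('Y'). Output: "IFLSSY"
Token 7: backref(off=2, len=6) (overlapping!). Copied 'SYSYSY' from pos 4. Output: "IFLSSYSYSYSY"
Token 8: backref(off=7, len=6). Copied 'YSYSYS' from pos 5. Output: "IFLSSYSYSYSYYSYSYS"
Token 9: literal('B'). Output: "IFLSSYSYSYSYYSYSYSB"
Token 10: literal('D'). Output: "IFLSSYSYSYSYYSYSYSBD"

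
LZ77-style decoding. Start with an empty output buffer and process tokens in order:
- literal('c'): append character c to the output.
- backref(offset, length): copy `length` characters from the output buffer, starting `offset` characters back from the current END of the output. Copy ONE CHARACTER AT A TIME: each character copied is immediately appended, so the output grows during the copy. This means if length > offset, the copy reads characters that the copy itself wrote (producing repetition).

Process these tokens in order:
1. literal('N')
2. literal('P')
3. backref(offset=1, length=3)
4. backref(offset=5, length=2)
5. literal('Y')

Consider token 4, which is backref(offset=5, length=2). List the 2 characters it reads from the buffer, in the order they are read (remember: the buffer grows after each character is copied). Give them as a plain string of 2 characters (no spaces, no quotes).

Token 1: literal('N'). Output: "N"
Token 2: literal('P'). Output: "NP"
Token 3: backref(off=1, len=3) (overlapping!). Copied 'PPP' from pos 1. Output: "NPPPP"
Token 4: backref(off=5, len=2). Buffer before: "NPPPP" (len 5)
  byte 1: read out[0]='N', append. Buffer now: "NPPPPN"
  byte 2: read out[1]='P', append. Buffer now: "NPPPPNP"

Answer: NP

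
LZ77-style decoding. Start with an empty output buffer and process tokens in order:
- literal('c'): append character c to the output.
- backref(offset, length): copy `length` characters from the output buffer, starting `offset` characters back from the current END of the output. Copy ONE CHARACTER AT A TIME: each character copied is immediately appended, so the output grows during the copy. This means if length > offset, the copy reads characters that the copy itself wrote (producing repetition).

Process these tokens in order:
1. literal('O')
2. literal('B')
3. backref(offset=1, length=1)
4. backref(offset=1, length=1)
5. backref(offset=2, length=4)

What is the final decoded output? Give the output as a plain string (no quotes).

Answer: OBBBBBBB

Derivation:
Token 1: literal('O'). Output: "O"
Token 2: literal('B'). Output: "OB"
Token 3: backref(off=1, len=1). Copied 'B' from pos 1. Output: "OBB"
Token 4: backref(off=1, len=1). Copied 'B' from pos 2. Output: "OBBB"
Token 5: backref(off=2, len=4) (overlapping!). Copied 'BBBB' from pos 2. Output: "OBBBBBBB"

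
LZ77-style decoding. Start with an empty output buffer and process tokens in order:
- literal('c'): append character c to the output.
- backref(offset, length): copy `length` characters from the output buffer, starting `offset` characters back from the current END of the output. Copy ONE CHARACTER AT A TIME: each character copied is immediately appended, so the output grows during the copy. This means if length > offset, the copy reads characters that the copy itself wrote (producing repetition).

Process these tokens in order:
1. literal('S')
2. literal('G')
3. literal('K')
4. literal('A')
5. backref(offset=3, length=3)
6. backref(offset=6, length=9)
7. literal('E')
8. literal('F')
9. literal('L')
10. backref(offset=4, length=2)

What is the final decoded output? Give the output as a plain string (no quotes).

Token 1: literal('S'). Output: "S"
Token 2: literal('G'). Output: "SG"
Token 3: literal('K'). Output: "SGK"
Token 4: literal('A'). Output: "SGKA"
Token 5: backref(off=3, len=3). Copied 'GKA' from pos 1. Output: "SGKAGKA"
Token 6: backref(off=6, len=9) (overlapping!). Copied 'GKAGKAGKA' from pos 1. Output: "SGKAGKAGKAGKAGKA"
Token 7: literal('E'). Output: "SGKAGKAGKAGKAGKAE"
Token 8: literal('F'). Output: "SGKAGKAGKAGKAGKAEF"
Token 9: literal('L'). Output: "SGKAGKAGKAGKAGKAEFL"
Token 10: backref(off=4, len=2). Copied 'AE' from pos 15. Output: "SGKAGKAGKAGKAGKAEFLAE"

Answer: SGKAGKAGKAGKAGKAEFLAE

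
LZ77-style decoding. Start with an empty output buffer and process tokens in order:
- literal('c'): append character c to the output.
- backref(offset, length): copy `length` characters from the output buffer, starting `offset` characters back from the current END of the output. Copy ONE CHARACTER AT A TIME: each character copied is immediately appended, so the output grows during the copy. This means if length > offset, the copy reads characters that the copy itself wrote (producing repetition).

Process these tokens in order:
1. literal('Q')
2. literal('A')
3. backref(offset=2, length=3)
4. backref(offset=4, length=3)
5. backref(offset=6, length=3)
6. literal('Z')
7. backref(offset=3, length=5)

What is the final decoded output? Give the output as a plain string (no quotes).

Token 1: literal('Q'). Output: "Q"
Token 2: literal('A'). Output: "QA"
Token 3: backref(off=2, len=3) (overlapping!). Copied 'QAQ' from pos 0. Output: "QAQAQ"
Token 4: backref(off=4, len=3). Copied 'AQA' from pos 1. Output: "QAQAQAQA"
Token 5: backref(off=6, len=3). Copied 'QAQ' from pos 2. Output: "QAQAQAQAQAQ"
Token 6: literal('Z'). Output: "QAQAQAQAQAQZ"
Token 7: backref(off=3, len=5) (overlapping!). Copied 'AQZAQ' from pos 9. Output: "QAQAQAQAQAQZAQZAQ"

Answer: QAQAQAQAQAQZAQZAQ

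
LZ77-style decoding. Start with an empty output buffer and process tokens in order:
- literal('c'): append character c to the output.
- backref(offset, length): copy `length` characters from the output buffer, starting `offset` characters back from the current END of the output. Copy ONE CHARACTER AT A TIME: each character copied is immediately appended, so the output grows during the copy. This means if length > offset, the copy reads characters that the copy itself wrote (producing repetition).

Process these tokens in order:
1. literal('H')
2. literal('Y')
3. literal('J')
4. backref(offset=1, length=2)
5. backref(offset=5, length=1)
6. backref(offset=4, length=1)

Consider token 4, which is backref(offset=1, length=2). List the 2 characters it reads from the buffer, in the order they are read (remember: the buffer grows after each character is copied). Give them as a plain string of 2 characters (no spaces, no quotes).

Token 1: literal('H'). Output: "H"
Token 2: literal('Y'). Output: "HY"
Token 3: literal('J'). Output: "HYJ"
Token 4: backref(off=1, len=2). Buffer before: "HYJ" (len 3)
  byte 1: read out[2]='J', append. Buffer now: "HYJJ"
  byte 2: read out[3]='J', append. Buffer now: "HYJJJ"

Answer: JJ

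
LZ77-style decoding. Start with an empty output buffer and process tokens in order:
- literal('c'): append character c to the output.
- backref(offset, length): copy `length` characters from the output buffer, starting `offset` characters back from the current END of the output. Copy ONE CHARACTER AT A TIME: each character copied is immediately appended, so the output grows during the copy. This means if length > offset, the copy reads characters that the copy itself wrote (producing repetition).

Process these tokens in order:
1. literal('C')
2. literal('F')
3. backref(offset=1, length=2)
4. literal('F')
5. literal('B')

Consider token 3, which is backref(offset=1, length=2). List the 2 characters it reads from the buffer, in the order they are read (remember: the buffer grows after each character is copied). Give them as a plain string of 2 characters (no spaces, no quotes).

Answer: FF

Derivation:
Token 1: literal('C'). Output: "C"
Token 2: literal('F'). Output: "CF"
Token 3: backref(off=1, len=2). Buffer before: "CF" (len 2)
  byte 1: read out[1]='F', append. Buffer now: "CFF"
  byte 2: read out[2]='F', append. Buffer now: "CFFF"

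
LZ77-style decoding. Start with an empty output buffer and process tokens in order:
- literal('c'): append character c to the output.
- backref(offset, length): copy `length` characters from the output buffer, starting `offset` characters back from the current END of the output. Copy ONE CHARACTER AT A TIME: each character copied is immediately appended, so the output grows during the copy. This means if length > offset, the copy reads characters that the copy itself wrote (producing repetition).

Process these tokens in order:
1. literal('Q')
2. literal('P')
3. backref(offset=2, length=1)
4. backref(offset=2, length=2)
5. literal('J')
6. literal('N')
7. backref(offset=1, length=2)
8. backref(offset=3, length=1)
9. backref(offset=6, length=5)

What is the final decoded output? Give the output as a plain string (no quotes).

Token 1: literal('Q'). Output: "Q"
Token 2: literal('P'). Output: "QP"
Token 3: backref(off=2, len=1). Copied 'Q' from pos 0. Output: "QPQ"
Token 4: backref(off=2, len=2). Copied 'PQ' from pos 1. Output: "QPQPQ"
Token 5: literal('J'). Output: "QPQPQJ"
Token 6: literal('N'). Output: "QPQPQJN"
Token 7: backref(off=1, len=2) (overlapping!). Copied 'NN' from pos 6. Output: "QPQPQJNNN"
Token 8: backref(off=3, len=1). Copied 'N' from pos 6. Output: "QPQPQJNNNN"
Token 9: backref(off=6, len=5). Copied 'QJNNN' from pos 4. Output: "QPQPQJNNNNQJNNN"

Answer: QPQPQJNNNNQJNNN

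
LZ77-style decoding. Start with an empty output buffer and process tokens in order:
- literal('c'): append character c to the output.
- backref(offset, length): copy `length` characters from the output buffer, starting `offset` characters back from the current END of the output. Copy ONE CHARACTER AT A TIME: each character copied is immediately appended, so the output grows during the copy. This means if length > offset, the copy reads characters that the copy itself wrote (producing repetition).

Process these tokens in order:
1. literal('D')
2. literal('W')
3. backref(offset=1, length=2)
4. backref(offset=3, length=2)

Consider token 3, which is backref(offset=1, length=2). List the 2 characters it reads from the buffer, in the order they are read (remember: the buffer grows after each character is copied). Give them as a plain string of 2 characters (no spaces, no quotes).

Token 1: literal('D'). Output: "D"
Token 2: literal('W'). Output: "DW"
Token 3: backref(off=1, len=2). Buffer before: "DW" (len 2)
  byte 1: read out[1]='W', append. Buffer now: "DWW"
  byte 2: read out[2]='W', append. Buffer now: "DWWW"

Answer: WW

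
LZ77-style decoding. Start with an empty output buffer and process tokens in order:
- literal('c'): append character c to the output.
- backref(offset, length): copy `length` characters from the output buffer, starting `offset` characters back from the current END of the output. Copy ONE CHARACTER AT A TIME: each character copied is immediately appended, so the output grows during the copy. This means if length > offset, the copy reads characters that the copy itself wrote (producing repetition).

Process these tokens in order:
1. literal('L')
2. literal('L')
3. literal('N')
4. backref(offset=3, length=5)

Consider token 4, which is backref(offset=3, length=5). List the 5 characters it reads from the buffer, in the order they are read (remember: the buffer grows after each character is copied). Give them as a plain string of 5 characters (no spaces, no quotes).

Answer: LLNLL

Derivation:
Token 1: literal('L'). Output: "L"
Token 2: literal('L'). Output: "LL"
Token 3: literal('N'). Output: "LLN"
Token 4: backref(off=3, len=5). Buffer before: "LLN" (len 3)
  byte 1: read out[0]='L', append. Buffer now: "LLNL"
  byte 2: read out[1]='L', append. Buffer now: "LLNLL"
  byte 3: read out[2]='N', append. Buffer now: "LLNLLN"
  byte 4: read out[3]='L', append. Buffer now: "LLNLLNL"
  byte 5: read out[4]='L', append. Buffer now: "LLNLLNLL"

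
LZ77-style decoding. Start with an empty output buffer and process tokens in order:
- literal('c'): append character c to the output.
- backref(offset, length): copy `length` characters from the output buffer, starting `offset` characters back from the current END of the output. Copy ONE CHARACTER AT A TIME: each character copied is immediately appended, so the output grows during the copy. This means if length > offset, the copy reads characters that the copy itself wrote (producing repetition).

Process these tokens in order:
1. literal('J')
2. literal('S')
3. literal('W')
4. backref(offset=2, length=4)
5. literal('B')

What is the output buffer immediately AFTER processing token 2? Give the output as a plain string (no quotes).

Token 1: literal('J'). Output: "J"
Token 2: literal('S'). Output: "JS"

Answer: JS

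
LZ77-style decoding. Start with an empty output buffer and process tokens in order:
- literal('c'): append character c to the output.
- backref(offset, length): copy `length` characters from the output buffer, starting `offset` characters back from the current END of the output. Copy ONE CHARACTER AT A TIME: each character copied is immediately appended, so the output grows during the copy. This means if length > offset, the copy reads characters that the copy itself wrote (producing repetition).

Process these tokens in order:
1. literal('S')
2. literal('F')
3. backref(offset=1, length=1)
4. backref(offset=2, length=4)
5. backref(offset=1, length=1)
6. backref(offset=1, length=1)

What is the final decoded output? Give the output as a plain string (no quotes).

Token 1: literal('S'). Output: "S"
Token 2: literal('F'). Output: "SF"
Token 3: backref(off=1, len=1). Copied 'F' from pos 1. Output: "SFF"
Token 4: backref(off=2, len=4) (overlapping!). Copied 'FFFF' from pos 1. Output: "SFFFFFF"
Token 5: backref(off=1, len=1). Copied 'F' from pos 6. Output: "SFFFFFFF"
Token 6: backref(off=1, len=1). Copied 'F' from pos 7. Output: "SFFFFFFFF"

Answer: SFFFFFFFF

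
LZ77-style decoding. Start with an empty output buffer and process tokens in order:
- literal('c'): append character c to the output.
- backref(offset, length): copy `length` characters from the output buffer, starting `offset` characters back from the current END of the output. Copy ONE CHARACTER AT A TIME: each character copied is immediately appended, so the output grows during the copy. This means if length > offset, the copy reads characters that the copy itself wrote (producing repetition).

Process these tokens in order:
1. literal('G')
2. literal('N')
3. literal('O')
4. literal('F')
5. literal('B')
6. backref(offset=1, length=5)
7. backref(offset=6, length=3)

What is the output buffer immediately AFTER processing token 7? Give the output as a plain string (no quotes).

Answer: GNOFBBBBBBBBB

Derivation:
Token 1: literal('G'). Output: "G"
Token 2: literal('N'). Output: "GN"
Token 3: literal('O'). Output: "GNO"
Token 4: literal('F'). Output: "GNOF"
Token 5: literal('B'). Output: "GNOFB"
Token 6: backref(off=1, len=5) (overlapping!). Copied 'BBBBB' from pos 4. Output: "GNOFBBBBBB"
Token 7: backref(off=6, len=3). Copied 'BBB' from pos 4. Output: "GNOFBBBBBBBBB"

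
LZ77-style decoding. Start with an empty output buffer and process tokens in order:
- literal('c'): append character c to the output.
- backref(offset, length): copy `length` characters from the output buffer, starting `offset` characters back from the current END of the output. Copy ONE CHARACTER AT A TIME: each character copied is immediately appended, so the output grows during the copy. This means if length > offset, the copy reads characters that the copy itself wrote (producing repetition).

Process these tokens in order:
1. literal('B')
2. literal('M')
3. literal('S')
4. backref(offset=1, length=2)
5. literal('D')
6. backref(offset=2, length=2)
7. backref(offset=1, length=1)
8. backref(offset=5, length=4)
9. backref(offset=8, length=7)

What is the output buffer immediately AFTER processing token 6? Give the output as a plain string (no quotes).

Answer: BMSSSDSD

Derivation:
Token 1: literal('B'). Output: "B"
Token 2: literal('M'). Output: "BM"
Token 3: literal('S'). Output: "BMS"
Token 4: backref(off=1, len=2) (overlapping!). Copied 'SS' from pos 2. Output: "BMSSS"
Token 5: literal('D'). Output: "BMSSSD"
Token 6: backref(off=2, len=2). Copied 'SD' from pos 4. Output: "BMSSSDSD"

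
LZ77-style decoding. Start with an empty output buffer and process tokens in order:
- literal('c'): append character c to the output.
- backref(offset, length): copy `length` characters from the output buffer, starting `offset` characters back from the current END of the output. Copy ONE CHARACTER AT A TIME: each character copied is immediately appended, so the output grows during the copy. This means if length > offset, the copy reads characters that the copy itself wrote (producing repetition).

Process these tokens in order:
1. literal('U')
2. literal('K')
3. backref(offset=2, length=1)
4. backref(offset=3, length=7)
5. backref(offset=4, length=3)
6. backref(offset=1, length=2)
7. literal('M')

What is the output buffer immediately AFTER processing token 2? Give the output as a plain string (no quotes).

Answer: UK

Derivation:
Token 1: literal('U'). Output: "U"
Token 2: literal('K'). Output: "UK"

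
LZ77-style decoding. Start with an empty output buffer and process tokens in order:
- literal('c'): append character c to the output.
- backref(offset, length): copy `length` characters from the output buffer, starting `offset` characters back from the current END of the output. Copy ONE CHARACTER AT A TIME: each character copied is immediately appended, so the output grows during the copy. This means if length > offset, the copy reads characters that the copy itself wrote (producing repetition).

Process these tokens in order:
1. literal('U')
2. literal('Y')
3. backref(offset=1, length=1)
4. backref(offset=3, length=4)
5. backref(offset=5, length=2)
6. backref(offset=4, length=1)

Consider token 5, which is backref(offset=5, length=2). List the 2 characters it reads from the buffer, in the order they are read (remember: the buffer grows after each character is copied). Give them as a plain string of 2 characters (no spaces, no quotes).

Answer: YU

Derivation:
Token 1: literal('U'). Output: "U"
Token 2: literal('Y'). Output: "UY"
Token 3: backref(off=1, len=1). Copied 'Y' from pos 1. Output: "UYY"
Token 4: backref(off=3, len=4) (overlapping!). Copied 'UYYU' from pos 0. Output: "UYYUYYU"
Token 5: backref(off=5, len=2). Buffer before: "UYYUYYU" (len 7)
  byte 1: read out[2]='Y', append. Buffer now: "UYYUYYUY"
  byte 2: read out[3]='U', append. Buffer now: "UYYUYYUYU"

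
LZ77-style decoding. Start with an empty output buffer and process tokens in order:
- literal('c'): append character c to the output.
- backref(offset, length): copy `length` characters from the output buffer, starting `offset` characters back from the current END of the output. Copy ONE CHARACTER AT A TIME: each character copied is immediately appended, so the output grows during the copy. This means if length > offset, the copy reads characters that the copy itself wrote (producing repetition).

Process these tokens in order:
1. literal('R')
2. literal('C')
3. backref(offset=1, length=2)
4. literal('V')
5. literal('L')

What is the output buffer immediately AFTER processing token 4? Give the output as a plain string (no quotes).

Token 1: literal('R'). Output: "R"
Token 2: literal('C'). Output: "RC"
Token 3: backref(off=1, len=2) (overlapping!). Copied 'CC' from pos 1. Output: "RCCC"
Token 4: literal('V'). Output: "RCCCV"

Answer: RCCCV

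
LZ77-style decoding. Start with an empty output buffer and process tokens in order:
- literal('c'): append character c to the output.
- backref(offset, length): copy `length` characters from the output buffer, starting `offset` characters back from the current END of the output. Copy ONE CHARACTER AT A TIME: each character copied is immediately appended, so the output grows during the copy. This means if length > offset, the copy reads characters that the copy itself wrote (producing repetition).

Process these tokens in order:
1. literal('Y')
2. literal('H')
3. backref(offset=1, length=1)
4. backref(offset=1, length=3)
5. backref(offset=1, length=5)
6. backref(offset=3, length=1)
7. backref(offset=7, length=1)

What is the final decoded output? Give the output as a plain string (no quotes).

Answer: YHHHHHHHHHHHH

Derivation:
Token 1: literal('Y'). Output: "Y"
Token 2: literal('H'). Output: "YH"
Token 3: backref(off=1, len=1). Copied 'H' from pos 1. Output: "YHH"
Token 4: backref(off=1, len=3) (overlapping!). Copied 'HHH' from pos 2. Output: "YHHHHH"
Token 5: backref(off=1, len=5) (overlapping!). Copied 'HHHHH' from pos 5. Output: "YHHHHHHHHHH"
Token 6: backref(off=3, len=1). Copied 'H' from pos 8. Output: "YHHHHHHHHHHH"
Token 7: backref(off=7, len=1). Copied 'H' from pos 5. Output: "YHHHHHHHHHHHH"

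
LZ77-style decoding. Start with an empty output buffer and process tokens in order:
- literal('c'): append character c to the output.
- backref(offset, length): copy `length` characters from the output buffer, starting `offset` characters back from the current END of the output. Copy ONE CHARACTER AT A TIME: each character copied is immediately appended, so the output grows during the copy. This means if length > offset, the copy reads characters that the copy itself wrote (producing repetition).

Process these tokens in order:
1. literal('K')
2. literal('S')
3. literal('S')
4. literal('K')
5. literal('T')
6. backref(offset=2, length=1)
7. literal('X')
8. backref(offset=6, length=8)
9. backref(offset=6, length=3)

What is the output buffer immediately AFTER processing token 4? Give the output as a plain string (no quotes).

Token 1: literal('K'). Output: "K"
Token 2: literal('S'). Output: "KS"
Token 3: literal('S'). Output: "KSS"
Token 4: literal('K'). Output: "KSSK"

Answer: KSSK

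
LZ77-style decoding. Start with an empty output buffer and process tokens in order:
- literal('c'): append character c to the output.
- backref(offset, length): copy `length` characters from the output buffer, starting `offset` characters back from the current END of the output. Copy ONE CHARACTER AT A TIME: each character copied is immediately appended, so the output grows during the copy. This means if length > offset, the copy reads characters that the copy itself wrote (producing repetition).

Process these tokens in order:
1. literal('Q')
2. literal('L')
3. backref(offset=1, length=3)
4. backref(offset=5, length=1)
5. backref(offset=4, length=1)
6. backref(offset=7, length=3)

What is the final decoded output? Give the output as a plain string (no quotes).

Token 1: literal('Q'). Output: "Q"
Token 2: literal('L'). Output: "QL"
Token 3: backref(off=1, len=3) (overlapping!). Copied 'LLL' from pos 1. Output: "QLLLL"
Token 4: backref(off=5, len=1). Copied 'Q' from pos 0. Output: "QLLLLQ"
Token 5: backref(off=4, len=1). Copied 'L' from pos 2. Output: "QLLLLQL"
Token 6: backref(off=7, len=3). Copied 'QLL' from pos 0. Output: "QLLLLQLQLL"

Answer: QLLLLQLQLL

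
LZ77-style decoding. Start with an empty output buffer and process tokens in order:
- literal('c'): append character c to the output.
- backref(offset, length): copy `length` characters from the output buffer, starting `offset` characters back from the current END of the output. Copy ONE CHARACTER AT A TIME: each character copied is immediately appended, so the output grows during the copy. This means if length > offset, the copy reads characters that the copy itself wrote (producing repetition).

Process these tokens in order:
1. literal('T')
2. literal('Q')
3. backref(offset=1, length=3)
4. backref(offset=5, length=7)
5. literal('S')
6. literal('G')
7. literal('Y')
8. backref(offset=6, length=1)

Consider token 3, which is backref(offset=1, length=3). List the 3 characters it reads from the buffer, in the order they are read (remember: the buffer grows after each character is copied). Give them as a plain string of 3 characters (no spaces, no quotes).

Answer: QQQ

Derivation:
Token 1: literal('T'). Output: "T"
Token 2: literal('Q'). Output: "TQ"
Token 3: backref(off=1, len=3). Buffer before: "TQ" (len 2)
  byte 1: read out[1]='Q', append. Buffer now: "TQQ"
  byte 2: read out[2]='Q', append. Buffer now: "TQQQ"
  byte 3: read out[3]='Q', append. Buffer now: "TQQQQ"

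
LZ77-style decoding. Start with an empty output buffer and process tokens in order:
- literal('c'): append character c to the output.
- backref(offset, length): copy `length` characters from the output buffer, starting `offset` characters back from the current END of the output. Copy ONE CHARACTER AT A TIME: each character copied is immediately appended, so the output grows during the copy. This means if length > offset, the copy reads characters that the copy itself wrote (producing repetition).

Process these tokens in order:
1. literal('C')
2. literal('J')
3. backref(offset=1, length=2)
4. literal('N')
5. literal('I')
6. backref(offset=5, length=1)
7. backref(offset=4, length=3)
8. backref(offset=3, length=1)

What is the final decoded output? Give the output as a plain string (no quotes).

Token 1: literal('C'). Output: "C"
Token 2: literal('J'). Output: "CJ"
Token 3: backref(off=1, len=2) (overlapping!). Copied 'JJ' from pos 1. Output: "CJJJ"
Token 4: literal('N'). Output: "CJJJN"
Token 5: literal('I'). Output: "CJJJNI"
Token 6: backref(off=5, len=1). Copied 'J' from pos 1. Output: "CJJJNIJ"
Token 7: backref(off=4, len=3). Copied 'JNI' from pos 3. Output: "CJJJNIJJNI"
Token 8: backref(off=3, len=1). Copied 'J' from pos 7. Output: "CJJJNIJJNIJ"

Answer: CJJJNIJJNIJ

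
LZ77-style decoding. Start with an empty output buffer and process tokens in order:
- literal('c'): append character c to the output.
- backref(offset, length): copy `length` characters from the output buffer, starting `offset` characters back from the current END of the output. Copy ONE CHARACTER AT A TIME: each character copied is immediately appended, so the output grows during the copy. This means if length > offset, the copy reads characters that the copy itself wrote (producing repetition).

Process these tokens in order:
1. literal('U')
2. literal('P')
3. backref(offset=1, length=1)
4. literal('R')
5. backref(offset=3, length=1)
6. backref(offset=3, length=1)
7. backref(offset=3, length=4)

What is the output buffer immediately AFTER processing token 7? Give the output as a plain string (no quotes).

Answer: UPPRPPRPPR

Derivation:
Token 1: literal('U'). Output: "U"
Token 2: literal('P'). Output: "UP"
Token 3: backref(off=1, len=1). Copied 'P' from pos 1. Output: "UPP"
Token 4: literal('R'). Output: "UPPR"
Token 5: backref(off=3, len=1). Copied 'P' from pos 1. Output: "UPPRP"
Token 6: backref(off=3, len=1). Copied 'P' from pos 2. Output: "UPPRPP"
Token 7: backref(off=3, len=4) (overlapping!). Copied 'RPPR' from pos 3. Output: "UPPRPPRPPR"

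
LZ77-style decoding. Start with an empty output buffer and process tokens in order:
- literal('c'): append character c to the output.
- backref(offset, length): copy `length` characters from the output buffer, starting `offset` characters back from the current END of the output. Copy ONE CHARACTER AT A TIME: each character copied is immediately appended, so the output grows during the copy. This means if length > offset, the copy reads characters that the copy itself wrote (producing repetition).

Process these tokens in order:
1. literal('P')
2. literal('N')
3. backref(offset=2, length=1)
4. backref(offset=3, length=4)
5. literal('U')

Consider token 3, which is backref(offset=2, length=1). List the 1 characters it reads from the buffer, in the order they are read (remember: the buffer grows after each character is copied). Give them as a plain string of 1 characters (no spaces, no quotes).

Answer: P

Derivation:
Token 1: literal('P'). Output: "P"
Token 2: literal('N'). Output: "PN"
Token 3: backref(off=2, len=1). Buffer before: "PN" (len 2)
  byte 1: read out[0]='P', append. Buffer now: "PNP"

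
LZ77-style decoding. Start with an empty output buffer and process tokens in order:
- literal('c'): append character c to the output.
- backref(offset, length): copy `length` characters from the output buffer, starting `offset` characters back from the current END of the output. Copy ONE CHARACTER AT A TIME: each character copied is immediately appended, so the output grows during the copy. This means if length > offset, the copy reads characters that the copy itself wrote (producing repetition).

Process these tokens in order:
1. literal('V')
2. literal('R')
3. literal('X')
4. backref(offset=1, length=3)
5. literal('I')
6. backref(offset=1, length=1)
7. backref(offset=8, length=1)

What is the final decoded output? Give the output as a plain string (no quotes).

Token 1: literal('V'). Output: "V"
Token 2: literal('R'). Output: "VR"
Token 3: literal('X'). Output: "VRX"
Token 4: backref(off=1, len=3) (overlapping!). Copied 'XXX' from pos 2. Output: "VRXXXX"
Token 5: literal('I'). Output: "VRXXXXI"
Token 6: backref(off=1, len=1). Copied 'I' from pos 6. Output: "VRXXXXII"
Token 7: backref(off=8, len=1). Copied 'V' from pos 0. Output: "VRXXXXIIV"

Answer: VRXXXXIIV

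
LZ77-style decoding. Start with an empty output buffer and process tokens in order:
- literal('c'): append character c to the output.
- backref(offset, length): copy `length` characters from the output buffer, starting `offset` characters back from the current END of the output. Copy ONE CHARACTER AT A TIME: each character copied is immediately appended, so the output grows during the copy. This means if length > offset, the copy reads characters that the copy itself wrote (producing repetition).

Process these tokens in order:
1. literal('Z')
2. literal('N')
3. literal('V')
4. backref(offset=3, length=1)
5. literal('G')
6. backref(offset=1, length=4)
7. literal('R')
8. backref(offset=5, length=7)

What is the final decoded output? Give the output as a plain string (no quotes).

Answer: ZNVZGGGGGRGGGGRGG

Derivation:
Token 1: literal('Z'). Output: "Z"
Token 2: literal('N'). Output: "ZN"
Token 3: literal('V'). Output: "ZNV"
Token 4: backref(off=3, len=1). Copied 'Z' from pos 0. Output: "ZNVZ"
Token 5: literal('G'). Output: "ZNVZG"
Token 6: backref(off=1, len=4) (overlapping!). Copied 'GGGG' from pos 4. Output: "ZNVZGGGGG"
Token 7: literal('R'). Output: "ZNVZGGGGGR"
Token 8: backref(off=5, len=7) (overlapping!). Copied 'GGGGRGG' from pos 5. Output: "ZNVZGGGGGRGGGGRGG"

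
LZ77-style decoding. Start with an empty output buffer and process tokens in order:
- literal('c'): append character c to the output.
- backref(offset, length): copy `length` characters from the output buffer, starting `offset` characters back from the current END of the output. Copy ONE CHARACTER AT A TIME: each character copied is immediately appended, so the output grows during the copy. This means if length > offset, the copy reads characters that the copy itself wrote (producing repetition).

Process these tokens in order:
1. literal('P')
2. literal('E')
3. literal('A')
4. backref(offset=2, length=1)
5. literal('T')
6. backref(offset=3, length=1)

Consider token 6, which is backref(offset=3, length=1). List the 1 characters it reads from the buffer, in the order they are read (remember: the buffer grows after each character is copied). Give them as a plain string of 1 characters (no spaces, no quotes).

Token 1: literal('P'). Output: "P"
Token 2: literal('E'). Output: "PE"
Token 3: literal('A'). Output: "PEA"
Token 4: backref(off=2, len=1). Copied 'E' from pos 1. Output: "PEAE"
Token 5: literal('T'). Output: "PEAET"
Token 6: backref(off=3, len=1). Buffer before: "PEAET" (len 5)
  byte 1: read out[2]='A', append. Buffer now: "PEAETA"

Answer: A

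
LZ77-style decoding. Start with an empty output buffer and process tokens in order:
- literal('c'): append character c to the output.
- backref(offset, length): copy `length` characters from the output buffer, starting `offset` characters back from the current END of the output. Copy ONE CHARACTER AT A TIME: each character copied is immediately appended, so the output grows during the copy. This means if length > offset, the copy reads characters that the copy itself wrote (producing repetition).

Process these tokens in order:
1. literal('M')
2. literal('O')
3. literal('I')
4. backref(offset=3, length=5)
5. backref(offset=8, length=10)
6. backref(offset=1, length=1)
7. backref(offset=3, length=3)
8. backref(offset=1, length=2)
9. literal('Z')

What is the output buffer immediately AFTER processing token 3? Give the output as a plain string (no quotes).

Answer: MOI

Derivation:
Token 1: literal('M'). Output: "M"
Token 2: literal('O'). Output: "MO"
Token 3: literal('I'). Output: "MOI"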